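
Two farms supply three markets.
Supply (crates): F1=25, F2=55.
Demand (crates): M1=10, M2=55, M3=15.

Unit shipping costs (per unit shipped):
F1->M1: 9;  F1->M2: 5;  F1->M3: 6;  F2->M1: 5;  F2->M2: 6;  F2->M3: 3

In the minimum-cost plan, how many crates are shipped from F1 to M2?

The minimum-cost plan:
  F1→M2: 25 × 5 = 125
  F2→M1: 10 × 5 = 50
  F2→M2: 30 × 6 = 180
  F2→M3: 15 × 3 = 45
Total cost = 400.
So F1→M2 carries 25 crates.

25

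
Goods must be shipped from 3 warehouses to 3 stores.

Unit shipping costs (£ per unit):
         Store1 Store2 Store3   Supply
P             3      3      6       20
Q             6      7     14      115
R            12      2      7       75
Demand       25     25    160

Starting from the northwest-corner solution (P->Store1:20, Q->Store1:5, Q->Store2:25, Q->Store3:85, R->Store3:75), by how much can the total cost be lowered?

100

Current plan cost = 20·3 + 5·6 + 25·7 + 85·14 + 75·7 = £1980.
Optimal plan:
  P to Store3: 20 × £6 = £120
  Q to Store1: 25 × £6 = £150
  Q to Store2: 25 × £7 = £175
  Q to Store3: 65 × £14 = £910
  R to Store3: 75 × £7 = £525
Optimal cost = £1880.
Saving = 1980 − 1880 = £100.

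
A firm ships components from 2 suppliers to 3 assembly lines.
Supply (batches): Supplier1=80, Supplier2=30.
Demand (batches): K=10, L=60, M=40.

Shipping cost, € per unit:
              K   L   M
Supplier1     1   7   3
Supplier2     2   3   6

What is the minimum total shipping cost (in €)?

430

One minimum-cost allocation:
  Supplier1→K: 10 × €1 = €10
  Supplier1→L: 30 × €7 = €210
  Supplier1→M: 40 × €3 = €120
  Supplier2→L: 30 × €3 = €90
Total = 10 + 210 + 120 + 90 = €430.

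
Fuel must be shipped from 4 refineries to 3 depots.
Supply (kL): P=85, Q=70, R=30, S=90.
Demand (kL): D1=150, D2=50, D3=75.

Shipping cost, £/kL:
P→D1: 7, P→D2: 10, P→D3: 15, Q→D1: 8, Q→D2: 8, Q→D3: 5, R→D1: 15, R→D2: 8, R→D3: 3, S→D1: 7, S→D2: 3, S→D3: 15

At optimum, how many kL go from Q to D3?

Solving gives:
  P–D1: 85 × £7 = £595
  Q–D1: 25 × £8 = £200
  Q–D3: 45 × £5 = £225
  R–D3: 30 × £3 = £90
  S–D1: 40 × £7 = £280
  S–D2: 50 × £3 = £150
Total cost = £1540.
So Q→D3 carries 45 kL.

45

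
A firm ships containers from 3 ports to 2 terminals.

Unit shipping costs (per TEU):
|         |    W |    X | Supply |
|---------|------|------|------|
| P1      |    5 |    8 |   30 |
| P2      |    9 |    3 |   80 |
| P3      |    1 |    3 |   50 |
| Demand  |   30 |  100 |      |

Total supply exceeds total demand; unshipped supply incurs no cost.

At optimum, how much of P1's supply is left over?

Minimum-cost shipments:
  P2->X: 80 × 3 = 240
  P3->W: 30 × 1 = 30
  P3->X: 20 × 3 = 60
Total cost = 330.
P1 ships 0 of its 30, leaving 30.

30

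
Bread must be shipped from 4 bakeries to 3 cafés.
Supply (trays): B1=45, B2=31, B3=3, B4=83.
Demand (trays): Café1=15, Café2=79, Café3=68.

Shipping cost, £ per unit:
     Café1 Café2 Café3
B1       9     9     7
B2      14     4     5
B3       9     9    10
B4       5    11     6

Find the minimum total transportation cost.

1039

An optimal shipping plan:
  B1–Café2: 45 × £9 = £405
  B2–Café2: 31 × £4 = £124
  B3–Café2: 3 × £9 = £27
  B4–Café1: 15 × £5 = £75
  B4–Café3: 68 × £6 = £408
Total = 405 + 124 + 27 + 75 + 408 = £1039.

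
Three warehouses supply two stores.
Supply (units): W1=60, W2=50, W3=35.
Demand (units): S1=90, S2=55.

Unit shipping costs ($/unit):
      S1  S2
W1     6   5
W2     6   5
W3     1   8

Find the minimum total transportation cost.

640

Optimal allocation:
  W1→S1: 5 × $6 = $30
  W1→S2: 55 × $5 = $275
  W2→S1: 50 × $6 = $300
  W3→S1: 35 × $1 = $35
Total = 30 + 275 + 300 + 35 = $640.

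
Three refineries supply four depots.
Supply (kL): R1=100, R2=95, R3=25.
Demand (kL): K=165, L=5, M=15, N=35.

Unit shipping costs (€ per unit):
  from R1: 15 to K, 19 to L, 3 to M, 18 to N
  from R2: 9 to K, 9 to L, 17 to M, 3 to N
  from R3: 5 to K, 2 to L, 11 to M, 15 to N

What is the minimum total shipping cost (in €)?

2075

A cheapest plan:
  R1→K: 85 × €15 = €1275
  R1→M: 15 × €3 = €45
  R2→K: 60 × €9 = €540
  R2→N: 35 × €3 = €105
  R3→K: 20 × €5 = €100
  R3→L: 5 × €2 = €10
Total = 1275 + 45 + 540 + 105 + 100 + 10 = €2075.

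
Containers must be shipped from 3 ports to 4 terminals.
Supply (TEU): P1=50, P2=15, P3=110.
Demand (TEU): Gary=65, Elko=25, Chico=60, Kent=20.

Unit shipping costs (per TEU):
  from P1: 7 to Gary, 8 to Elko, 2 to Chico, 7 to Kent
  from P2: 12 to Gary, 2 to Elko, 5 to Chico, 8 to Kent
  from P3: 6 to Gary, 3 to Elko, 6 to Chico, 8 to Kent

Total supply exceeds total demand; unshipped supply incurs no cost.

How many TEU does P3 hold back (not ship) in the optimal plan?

5

Minimum-cost shipments:
  P1→Chico: 50 × 2 = 100
  P2→Elko: 15 × 2 = 30
  P3→Gary: 65 × 6 = 390
  P3→Elko: 10 × 3 = 30
  P3→Chico: 10 × 6 = 60
  P3→Kent: 20 × 8 = 160
Total cost = 770.
P3 ships 105 of its 110, leaving 5.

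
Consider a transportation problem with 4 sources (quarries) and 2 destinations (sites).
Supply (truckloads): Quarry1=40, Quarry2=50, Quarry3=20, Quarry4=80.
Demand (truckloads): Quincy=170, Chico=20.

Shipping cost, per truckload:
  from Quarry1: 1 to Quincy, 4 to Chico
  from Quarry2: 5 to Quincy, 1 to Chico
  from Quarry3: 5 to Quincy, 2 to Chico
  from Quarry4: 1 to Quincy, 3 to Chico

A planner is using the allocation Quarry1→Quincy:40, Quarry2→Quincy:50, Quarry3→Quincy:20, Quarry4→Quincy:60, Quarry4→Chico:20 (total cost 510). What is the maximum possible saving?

Current plan cost = 40·1 + 50·5 + 20·5 + 60·1 + 20·3 = 510.
Optimal plan:
  Quarry1→Quincy: 40 truckloads
  Quarry2→Quincy: 30 truckloads
  Quarry2→Chico: 20 truckloads
  Quarry3→Quincy: 20 truckloads
  Quarry4→Quincy: 80 truckloads
Optimal cost = 390.
Saving = 510 − 390 = 120.

120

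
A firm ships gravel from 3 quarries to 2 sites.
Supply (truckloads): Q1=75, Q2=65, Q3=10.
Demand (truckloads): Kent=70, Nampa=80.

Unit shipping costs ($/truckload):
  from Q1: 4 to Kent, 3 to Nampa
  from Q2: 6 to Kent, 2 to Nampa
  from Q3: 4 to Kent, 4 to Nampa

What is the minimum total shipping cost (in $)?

Optimal allocation:
  Q1 to Kent: 60 × $4 = $240
  Q1 to Nampa: 15 × $3 = $45
  Q2 to Nampa: 65 × $2 = $130
  Q3 to Kent: 10 × $4 = $40
Total = 240 + 45 + 130 + 40 = $455.

455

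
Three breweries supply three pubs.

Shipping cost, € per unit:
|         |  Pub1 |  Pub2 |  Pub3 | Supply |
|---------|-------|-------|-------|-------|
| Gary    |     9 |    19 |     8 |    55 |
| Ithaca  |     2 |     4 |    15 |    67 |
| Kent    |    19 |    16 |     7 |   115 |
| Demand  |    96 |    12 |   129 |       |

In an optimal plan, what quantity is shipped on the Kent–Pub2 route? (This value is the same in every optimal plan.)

The minimum-cost plan:
  Gary→Pub1: 41 kegs
  Gary→Pub3: 14 kegs
  Ithaca→Pub1: 55 kegs
  Ithaca→Pub2: 12 kegs
  Kent→Pub3: 115 kegs
Total cost = €1444.
The route Kent→Pub2 is not used.

0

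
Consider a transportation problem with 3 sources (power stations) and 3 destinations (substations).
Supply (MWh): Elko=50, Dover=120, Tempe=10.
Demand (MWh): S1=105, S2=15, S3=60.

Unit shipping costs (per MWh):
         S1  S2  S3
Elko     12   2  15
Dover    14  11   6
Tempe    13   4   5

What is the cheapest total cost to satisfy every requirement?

1780

A cheapest plan:
  Elko→S1: 35 MWh
  Elko→S2: 15 MWh
  Dover→S1: 60 MWh
  Dover→S3: 60 MWh
  Tempe→S1: 10 MWh
Total cost = 1780.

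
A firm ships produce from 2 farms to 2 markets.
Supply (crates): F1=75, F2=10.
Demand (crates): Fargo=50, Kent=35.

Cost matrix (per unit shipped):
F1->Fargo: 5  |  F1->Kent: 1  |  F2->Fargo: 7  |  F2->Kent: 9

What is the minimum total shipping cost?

305

A cheapest plan:
  F1→Fargo: 40 × 5 = 200
  F1→Kent: 35 × 1 = 35
  F2→Fargo: 10 × 7 = 70
Total = 200 + 35 + 70 = 305.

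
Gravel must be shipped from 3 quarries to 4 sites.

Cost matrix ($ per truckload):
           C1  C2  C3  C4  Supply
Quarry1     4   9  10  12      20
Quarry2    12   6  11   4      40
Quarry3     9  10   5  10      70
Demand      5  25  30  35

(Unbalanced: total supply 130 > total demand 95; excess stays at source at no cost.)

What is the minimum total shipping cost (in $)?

One minimum-cost allocation:
  Quarry1 to C1: 5 × $4 = $20
  Quarry1 to C2: 15 × $9 = $135
  Quarry2 to C2: 5 × $6 = $30
  Quarry2 to C4: 35 × $4 = $140
  Quarry3 to C2: 5 × $10 = $50
  Quarry3 to C3: 30 × $5 = $150
Total = 20 + 135 + 30 + 140 + 50 + 150 = $525.
(Supply check: Quarry1 ships 20; Quarry2 ships 40; Quarry3 ships 35.)

525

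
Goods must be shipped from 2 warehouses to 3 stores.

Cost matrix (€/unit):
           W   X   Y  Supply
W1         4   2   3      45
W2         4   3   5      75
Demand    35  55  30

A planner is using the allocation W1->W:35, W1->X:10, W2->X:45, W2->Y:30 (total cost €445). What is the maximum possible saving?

Current plan cost = 35·4 + 10·2 + 45·3 + 30·5 = €445.
Optimal plan:
  W1–X: 15 × €2 = €30
  W1–Y: 30 × €3 = €90
  W2–W: 35 × €4 = €140
  W2–X: 40 × €3 = €120
Optimal cost = €380.
Saving = 445 − 380 = €65.

65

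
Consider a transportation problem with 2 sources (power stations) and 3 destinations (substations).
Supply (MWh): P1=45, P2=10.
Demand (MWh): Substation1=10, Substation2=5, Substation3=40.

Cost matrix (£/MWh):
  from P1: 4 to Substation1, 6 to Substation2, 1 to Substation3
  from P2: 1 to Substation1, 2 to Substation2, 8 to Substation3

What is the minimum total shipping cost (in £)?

75

One minimum-cost allocation:
  P1–Substation1: 5 MWh
  P1–Substation3: 40 MWh
  P2–Substation1: 5 MWh
  P2–Substation2: 5 MWh
Total cost = £75.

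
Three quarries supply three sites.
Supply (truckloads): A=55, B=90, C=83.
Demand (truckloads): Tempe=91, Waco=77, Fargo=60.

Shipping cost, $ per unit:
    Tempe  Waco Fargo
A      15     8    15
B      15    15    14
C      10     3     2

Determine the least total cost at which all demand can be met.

An optimal shipping plan:
  A–Waco: 55 × $8 = $440
  B–Tempe: 90 × $15 = $1350
  C–Tempe: 1 × $10 = $10
  C–Waco: 22 × $3 = $66
  C–Fargo: 60 × $2 = $120
Total = 440 + 1350 + 10 + 66 + 120 = $1986.

1986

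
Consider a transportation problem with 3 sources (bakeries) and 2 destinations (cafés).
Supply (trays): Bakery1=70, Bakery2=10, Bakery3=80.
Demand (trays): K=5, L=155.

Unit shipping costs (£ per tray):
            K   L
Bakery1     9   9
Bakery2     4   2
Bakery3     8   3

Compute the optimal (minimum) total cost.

890

A cheapest plan:
  Bakery1→K: 5 trays
  Bakery1→L: 65 trays
  Bakery2→L: 10 trays
  Bakery3→L: 80 trays
Total cost = £890.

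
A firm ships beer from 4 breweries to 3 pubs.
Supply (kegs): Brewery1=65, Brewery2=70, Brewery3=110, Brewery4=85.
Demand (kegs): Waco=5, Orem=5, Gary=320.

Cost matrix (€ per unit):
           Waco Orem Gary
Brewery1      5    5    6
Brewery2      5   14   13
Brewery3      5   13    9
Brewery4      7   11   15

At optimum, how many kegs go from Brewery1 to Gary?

The minimum-cost plan:
  Brewery1→Gary: 65 × €6 = €390
  Brewery2→Gary: 70 × €13 = €910
  Brewery3→Gary: 110 × €9 = €990
  Brewery4→Waco: 5 × €7 = €35
  Brewery4→Orem: 5 × €11 = €55
  Brewery4→Gary: 75 × €15 = €1125
Total cost = €3505.
So Brewery1→Gary carries 65 kegs.

65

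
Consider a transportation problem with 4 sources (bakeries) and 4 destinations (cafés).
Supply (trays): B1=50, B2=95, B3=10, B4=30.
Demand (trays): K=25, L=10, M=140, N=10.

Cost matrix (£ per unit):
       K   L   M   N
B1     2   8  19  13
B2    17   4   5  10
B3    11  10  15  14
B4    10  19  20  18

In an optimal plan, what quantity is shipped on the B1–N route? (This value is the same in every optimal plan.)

10

The minimum-cost plan:
  B1→K: 25 × £2 = £50
  B1→L: 10 × £8 = £80
  B1→M: 5 × £19 = £95
  B1→N: 10 × £13 = £130
  B2→M: 95 × £5 = £475
  B3→M: 10 × £15 = £150
  B4→M: 30 × £20 = £600
Total cost = £1580.
So B1→N carries 10 trays.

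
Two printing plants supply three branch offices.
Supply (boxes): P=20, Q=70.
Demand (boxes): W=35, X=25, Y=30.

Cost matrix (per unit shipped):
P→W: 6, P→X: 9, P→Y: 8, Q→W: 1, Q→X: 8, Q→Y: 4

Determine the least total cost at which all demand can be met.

375

An optimal shipping plan:
  P to X: 20 × 9 = 180
  Q to W: 35 × 1 = 35
  Q to X: 5 × 8 = 40
  Q to Y: 30 × 4 = 120
Total = 180 + 35 + 40 + 120 = 375.
(Supply check: P ships 20; Q ships 70.)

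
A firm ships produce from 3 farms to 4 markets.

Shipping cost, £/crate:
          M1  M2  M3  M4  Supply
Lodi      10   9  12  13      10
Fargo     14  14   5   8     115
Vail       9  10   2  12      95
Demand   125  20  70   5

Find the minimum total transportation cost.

1895

One minimum-cost allocation:
  Lodi to M2: 10 × £9 = £90
  Fargo to M1: 30 × £14 = £420
  Fargo to M2: 10 × £14 = £140
  Fargo to M3: 70 × £5 = £350
  Fargo to M4: 5 × £8 = £40
  Vail to M1: 95 × £9 = £855
Total = 90 + 420 + 140 + 350 + 40 + 855 = £1895.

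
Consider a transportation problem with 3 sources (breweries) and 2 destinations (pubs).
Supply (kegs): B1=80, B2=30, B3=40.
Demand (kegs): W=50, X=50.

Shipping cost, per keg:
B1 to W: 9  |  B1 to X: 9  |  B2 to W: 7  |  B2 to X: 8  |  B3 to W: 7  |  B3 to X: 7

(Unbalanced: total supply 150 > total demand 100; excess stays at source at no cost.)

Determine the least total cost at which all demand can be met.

Optimal allocation:
  B1–X: 30 kegs
  B2–W: 30 kegs
  B3–W: 20 kegs
  B3–X: 20 kegs
Total cost = 760.

760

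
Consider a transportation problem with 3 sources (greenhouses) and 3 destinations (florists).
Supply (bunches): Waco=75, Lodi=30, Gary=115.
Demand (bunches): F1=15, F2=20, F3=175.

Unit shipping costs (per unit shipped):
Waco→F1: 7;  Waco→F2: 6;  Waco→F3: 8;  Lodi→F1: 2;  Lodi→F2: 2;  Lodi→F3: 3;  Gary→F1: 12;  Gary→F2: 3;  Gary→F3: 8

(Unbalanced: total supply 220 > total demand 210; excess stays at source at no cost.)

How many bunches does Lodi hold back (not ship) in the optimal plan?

Minimum-cost shipments:
  Waco→F3: 65 × 8 = 520
  Lodi→F1: 15 × 2 = 30
  Lodi→F3: 15 × 3 = 45
  Gary→F2: 20 × 3 = 60
  Gary→F3: 95 × 8 = 760
Total cost = 1415.
Lodi ships 30 of its 30, leaving 0.

0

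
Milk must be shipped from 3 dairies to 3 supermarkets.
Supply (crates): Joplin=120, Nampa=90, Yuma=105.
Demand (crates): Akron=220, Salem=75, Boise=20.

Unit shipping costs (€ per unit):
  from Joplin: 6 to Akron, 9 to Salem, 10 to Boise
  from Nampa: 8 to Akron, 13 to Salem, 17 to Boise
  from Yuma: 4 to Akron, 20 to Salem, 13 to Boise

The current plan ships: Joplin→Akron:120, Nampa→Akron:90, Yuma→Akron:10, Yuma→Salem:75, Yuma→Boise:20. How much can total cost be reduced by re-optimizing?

1075

Current plan cost = 120·6 + 90·8 + 10·4 + 75·20 + 20·13 = €3240.
Optimal plan:
  Joplin->Akron: 25 × €6 = €150
  Joplin->Salem: 75 × €9 = €675
  Joplin->Boise: 20 × €10 = €200
  Nampa->Akron: 90 × €8 = €720
  Yuma->Akron: 105 × €4 = €420
Optimal cost = €2165.
Saving = 3240 − 2165 = €1075.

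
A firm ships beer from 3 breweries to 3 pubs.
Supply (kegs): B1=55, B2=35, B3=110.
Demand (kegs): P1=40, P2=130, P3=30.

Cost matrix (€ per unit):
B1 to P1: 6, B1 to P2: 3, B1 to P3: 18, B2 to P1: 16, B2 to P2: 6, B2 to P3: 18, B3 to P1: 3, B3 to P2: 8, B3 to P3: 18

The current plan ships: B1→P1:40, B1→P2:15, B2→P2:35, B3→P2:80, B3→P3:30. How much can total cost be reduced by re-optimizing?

320

Current plan cost = 40·6 + 15·3 + 35·6 + 80·8 + 30·18 = €1675.
Optimal plan:
  B1→P2: 55 × €3 = €165
  B2→P2: 35 × €6 = €210
  B3→P1: 40 × €3 = €120
  B3→P2: 40 × €8 = €320
  B3→P3: 30 × €18 = €540
Optimal cost = €1355.
Saving = 1675 − 1355 = €320.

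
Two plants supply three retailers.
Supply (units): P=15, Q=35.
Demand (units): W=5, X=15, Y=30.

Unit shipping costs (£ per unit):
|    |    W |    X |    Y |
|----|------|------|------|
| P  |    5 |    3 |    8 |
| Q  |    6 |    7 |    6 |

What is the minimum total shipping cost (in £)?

255

An optimal shipping plan:
  P->X: 15 units
  Q->W: 5 units
  Q->Y: 30 units
Total cost = £255.
(Supply check: P ships 15; Q ships 35.)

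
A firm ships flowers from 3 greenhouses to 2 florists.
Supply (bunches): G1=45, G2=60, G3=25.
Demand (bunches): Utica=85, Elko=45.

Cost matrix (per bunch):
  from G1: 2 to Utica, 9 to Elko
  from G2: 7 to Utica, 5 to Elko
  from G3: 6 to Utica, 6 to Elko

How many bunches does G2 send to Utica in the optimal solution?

15

Optimal shipments:
  G1->Utica: 45 bunches
  G2->Utica: 15 bunches
  G2->Elko: 45 bunches
  G3->Utica: 25 bunches
Total cost = 570.
So G2→Utica carries 15 bunches.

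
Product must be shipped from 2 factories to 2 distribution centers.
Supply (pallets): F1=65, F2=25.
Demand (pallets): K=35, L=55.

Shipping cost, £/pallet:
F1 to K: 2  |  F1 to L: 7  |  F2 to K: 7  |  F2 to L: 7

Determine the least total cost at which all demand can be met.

455

Optimal allocation:
  F1→K: 35 × £2 = £70
  F1→L: 30 × £7 = £210
  F2→L: 25 × £7 = £175
Total = 70 + 210 + 175 = £455.
(Supply check: F1 ships 65; F2 ships 25.)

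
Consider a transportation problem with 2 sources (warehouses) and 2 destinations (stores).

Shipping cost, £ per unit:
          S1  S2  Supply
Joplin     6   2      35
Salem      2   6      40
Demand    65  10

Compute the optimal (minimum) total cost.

Optimal allocation:
  Joplin→S1: 25 × £6 = £150
  Joplin→S2: 10 × £2 = £20
  Salem→S1: 40 × £2 = £80
Total = 150 + 20 + 80 = £250.

250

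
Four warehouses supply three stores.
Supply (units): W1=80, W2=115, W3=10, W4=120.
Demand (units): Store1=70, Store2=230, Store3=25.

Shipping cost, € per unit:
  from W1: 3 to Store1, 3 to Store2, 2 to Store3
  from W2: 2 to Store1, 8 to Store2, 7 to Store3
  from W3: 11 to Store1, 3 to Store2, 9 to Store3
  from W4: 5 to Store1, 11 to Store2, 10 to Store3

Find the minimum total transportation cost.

Optimal allocation:
  W1->Store2: 80 × €3 = €240
  W2->Store2: 115 × €8 = €920
  W3->Store2: 10 × €3 = €30
  W4->Store1: 70 × €5 = €350
  W4->Store2: 25 × €11 = €275
  W4->Store3: 25 × €10 = €250
Total = 240 + 920 + 30 + 350 + 275 + 250 = €2065.
(Supply check: W1 ships 80; W2 ships 115; W3 ships 10; W4 ships 120.)

2065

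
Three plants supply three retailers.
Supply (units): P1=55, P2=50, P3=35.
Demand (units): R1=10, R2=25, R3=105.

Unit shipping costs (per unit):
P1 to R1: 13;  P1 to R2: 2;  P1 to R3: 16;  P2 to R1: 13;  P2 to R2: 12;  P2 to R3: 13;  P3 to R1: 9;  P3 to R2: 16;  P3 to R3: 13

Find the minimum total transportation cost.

1595

A cheapest plan:
  P1–R2: 25 units
  P1–R3: 30 units
  P2–R3: 50 units
  P3–R1: 10 units
  P3–R3: 25 units
Total cost = 1595.
(Supply check: P1 ships 55; P2 ships 50; P3 ships 35.)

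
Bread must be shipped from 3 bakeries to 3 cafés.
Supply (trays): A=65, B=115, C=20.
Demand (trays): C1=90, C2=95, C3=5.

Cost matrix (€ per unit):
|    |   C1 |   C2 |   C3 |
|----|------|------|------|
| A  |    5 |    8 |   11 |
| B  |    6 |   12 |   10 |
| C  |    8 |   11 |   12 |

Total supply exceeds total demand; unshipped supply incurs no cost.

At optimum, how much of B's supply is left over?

Minimum-cost shipments:
  A–C2: 65 trays
  B–C1: 90 trays
  B–C2: 10 trays
  B–C3: 5 trays
  C–C2: 20 trays
Total cost = €1450.
B ships 105 of its 115, leaving 10.

10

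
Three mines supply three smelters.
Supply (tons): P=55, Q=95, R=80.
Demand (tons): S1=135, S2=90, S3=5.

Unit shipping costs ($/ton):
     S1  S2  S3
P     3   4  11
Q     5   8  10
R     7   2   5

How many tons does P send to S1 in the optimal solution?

Optimal shipments:
  P→S1: 40 × $3 = $120
  P→S2: 15 × $4 = $60
  Q→S1: 95 × $5 = $475
  R→S2: 75 × $2 = $150
  R→S3: 5 × $5 = $25
Total cost = $830.
So P→S1 carries 40 tons.

40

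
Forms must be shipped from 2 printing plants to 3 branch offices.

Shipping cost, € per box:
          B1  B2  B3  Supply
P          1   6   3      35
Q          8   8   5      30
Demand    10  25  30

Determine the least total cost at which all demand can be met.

One minimum-cost allocation:
  P→B1: 10 × €1 = €10
  P→B2: 25 × €6 = €150
  Q→B3: 30 × €5 = €150
Total = 10 + 150 + 150 = €310.

310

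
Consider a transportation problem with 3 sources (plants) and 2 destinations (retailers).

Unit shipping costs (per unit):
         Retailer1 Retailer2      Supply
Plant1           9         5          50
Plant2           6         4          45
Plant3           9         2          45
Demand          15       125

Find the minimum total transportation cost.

Optimal allocation:
  Plant1–Retailer2: 50 units
  Plant2–Retailer1: 15 units
  Plant2–Retailer2: 30 units
  Plant3–Retailer2: 45 units
Total cost = 550.

550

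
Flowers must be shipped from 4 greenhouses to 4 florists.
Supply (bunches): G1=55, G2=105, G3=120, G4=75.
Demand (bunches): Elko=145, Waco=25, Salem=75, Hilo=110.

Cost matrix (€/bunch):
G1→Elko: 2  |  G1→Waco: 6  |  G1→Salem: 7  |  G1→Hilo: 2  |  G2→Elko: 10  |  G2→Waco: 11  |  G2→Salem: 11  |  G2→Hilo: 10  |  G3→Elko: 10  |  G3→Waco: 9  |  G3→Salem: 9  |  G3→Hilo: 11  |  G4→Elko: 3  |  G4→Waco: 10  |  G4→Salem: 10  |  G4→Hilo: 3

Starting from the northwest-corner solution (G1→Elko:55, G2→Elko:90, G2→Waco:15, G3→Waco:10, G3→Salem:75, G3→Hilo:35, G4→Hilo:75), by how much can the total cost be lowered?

Current plan cost = 55·2 + 90·10 + 15·11 + 10·9 + 75·9 + 35·11 + 75·3 = €2550.
Optimal plan:
  G1->Elko: 55 × €2 = €110
  G2->Hilo: 105 × €10 = €1050
  G3->Elko: 20 × €10 = €200
  G3->Waco: 25 × €9 = €225
  G3->Salem: 75 × €9 = €675
  G4->Elko: 70 × €3 = €210
  G4->Hilo: 5 × €3 = €15
Optimal cost = €2485.
Saving = 2550 − 2485 = €65.

65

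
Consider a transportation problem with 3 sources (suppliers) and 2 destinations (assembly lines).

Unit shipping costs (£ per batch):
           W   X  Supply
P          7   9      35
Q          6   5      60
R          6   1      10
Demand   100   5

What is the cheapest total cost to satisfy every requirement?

640

A cheapest plan:
  P->W: 35 × £7 = £245
  Q->W: 60 × £6 = £360
  R->W: 5 × £6 = £30
  R->X: 5 × £1 = £5
Total = 245 + 360 + 30 + 5 = £640.
(Supply check: P ships 35; Q ships 60; R ships 10.)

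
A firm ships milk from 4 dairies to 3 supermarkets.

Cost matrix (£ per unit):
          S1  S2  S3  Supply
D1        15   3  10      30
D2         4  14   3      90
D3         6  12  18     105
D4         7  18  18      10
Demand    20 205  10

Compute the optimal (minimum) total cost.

A cheapest plan:
  D1–S2: 30 × £3 = £90
  D2–S1: 10 × £4 = £40
  D2–S2: 70 × £14 = £980
  D2–S3: 10 × £3 = £30
  D3–S2: 105 × £12 = £1260
  D4–S1: 10 × £7 = £70
Total = 90 + 40 + 980 + 30 + 1260 + 70 = £2470.

2470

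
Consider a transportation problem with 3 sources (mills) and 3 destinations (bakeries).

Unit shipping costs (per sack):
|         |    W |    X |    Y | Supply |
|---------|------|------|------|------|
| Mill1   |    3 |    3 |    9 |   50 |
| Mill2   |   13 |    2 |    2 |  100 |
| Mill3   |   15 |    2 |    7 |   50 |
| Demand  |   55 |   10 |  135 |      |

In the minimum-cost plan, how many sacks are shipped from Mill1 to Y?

The minimum-cost plan:
  Mill1 to W: 50 × 3 = 150
  Mill2 to Y: 100 × 2 = 200
  Mill3 to W: 5 × 15 = 75
  Mill3 to X: 10 × 2 = 20
  Mill3 to Y: 35 × 7 = 245
Total cost = 690.
The route Mill1→Y is not used.

0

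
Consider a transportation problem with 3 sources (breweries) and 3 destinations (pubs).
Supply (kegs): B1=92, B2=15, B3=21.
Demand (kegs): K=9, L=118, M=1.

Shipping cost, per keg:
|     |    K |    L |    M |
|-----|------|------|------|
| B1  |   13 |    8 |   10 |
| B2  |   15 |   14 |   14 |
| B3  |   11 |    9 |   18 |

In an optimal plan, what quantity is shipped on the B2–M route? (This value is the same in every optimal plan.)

1

Solving gives:
  B1–L: 92 × 8 = 736
  B2–K: 9 × 15 = 135
  B2–L: 5 × 14 = 70
  B2–M: 1 × 14 = 14
  B3–L: 21 × 9 = 189
Total cost = 1144.
So B2→M carries 1 kegs.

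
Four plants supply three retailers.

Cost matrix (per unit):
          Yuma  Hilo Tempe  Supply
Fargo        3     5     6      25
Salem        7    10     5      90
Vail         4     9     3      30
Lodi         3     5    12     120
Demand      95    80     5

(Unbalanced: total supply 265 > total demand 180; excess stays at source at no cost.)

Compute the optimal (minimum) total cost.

740

A cheapest plan:
  Fargo to Hilo: 25 units
  Salem to Tempe: 5 units
  Vail to Yuma: 30 units
  Lodi to Yuma: 65 units
  Lodi to Hilo: 55 units
Total cost = 740.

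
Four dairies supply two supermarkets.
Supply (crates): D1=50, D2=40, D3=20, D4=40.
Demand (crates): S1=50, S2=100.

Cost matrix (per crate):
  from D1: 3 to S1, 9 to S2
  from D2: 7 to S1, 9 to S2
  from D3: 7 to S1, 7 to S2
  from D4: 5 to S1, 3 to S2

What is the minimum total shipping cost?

A cheapest plan:
  D1–S1: 50 × 3 = 150
  D2–S2: 40 × 9 = 360
  D3–S2: 20 × 7 = 140
  D4–S2: 40 × 3 = 120
Total = 150 + 360 + 140 + 120 = 770.

770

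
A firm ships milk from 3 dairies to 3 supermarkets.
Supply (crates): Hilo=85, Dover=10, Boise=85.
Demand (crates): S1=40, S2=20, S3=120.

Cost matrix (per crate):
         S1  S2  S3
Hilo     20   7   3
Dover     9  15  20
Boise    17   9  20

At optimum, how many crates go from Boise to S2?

Optimal shipments:
  Hilo–S3: 85 crates
  Dover–S1: 10 crates
  Boise–S1: 30 crates
  Boise–S2: 20 crates
  Boise–S3: 35 crates
Total cost = 1735.
So Boise→S2 carries 20 crates.

20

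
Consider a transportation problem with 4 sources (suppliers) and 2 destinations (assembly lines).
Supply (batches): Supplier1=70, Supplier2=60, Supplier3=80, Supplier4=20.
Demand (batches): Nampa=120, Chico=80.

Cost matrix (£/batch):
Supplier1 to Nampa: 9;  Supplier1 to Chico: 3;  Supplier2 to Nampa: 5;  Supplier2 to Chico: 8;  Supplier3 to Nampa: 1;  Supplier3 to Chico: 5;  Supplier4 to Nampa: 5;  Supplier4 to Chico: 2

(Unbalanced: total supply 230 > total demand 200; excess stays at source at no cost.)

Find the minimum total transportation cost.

500

Optimal allocation:
  Supplier1→Chico: 60 × £3 = £180
  Supplier2→Nampa: 40 × £5 = £200
  Supplier3→Nampa: 80 × £1 = £80
  Supplier4→Chico: 20 × £2 = £40
Total = 180 + 200 + 80 + 40 = £500.
(Supply check: Supplier1 ships 60; Supplier2 ships 40; Supplier3 ships 80; Supplier4 ships 20.)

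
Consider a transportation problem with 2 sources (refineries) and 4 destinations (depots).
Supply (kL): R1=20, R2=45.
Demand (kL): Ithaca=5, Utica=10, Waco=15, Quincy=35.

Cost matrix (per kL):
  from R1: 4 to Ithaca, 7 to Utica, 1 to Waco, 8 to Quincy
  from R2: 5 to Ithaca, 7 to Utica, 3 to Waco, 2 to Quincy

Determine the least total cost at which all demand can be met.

175

Optimal allocation:
  R1->Ithaca: 5 × 4 = 20
  R1->Waco: 15 × 1 = 15
  R2->Utica: 10 × 7 = 70
  R2->Quincy: 35 × 2 = 70
Total = 20 + 15 + 70 + 70 = 175.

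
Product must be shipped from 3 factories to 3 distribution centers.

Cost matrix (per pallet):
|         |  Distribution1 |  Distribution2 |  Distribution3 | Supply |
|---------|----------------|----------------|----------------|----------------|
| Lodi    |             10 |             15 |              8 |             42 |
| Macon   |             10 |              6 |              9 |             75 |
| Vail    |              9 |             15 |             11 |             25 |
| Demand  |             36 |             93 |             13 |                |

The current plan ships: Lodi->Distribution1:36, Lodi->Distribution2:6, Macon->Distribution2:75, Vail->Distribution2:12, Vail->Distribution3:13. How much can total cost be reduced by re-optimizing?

64

Current plan cost = 36·10 + 6·15 + 75·6 + 12·15 + 13·11 = 1223.
Optimal plan:
  Lodi–Distribution1: 11 pallets
  Lodi–Distribution2: 18 pallets
  Lodi–Distribution3: 13 pallets
  Macon–Distribution2: 75 pallets
  Vail–Distribution1: 25 pallets
Optimal cost = 1159.
Saving = 1223 − 1159 = 64.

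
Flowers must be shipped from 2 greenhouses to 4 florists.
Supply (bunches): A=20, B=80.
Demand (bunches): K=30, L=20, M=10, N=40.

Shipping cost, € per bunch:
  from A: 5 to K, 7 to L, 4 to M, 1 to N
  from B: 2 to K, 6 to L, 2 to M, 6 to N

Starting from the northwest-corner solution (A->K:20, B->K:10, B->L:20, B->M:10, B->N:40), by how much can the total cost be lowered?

160

Current plan cost = 20·5 + 10·2 + 20·6 + 10·2 + 40·6 = €500.
Optimal plan:
  A->N: 20 bunches
  B->K: 30 bunches
  B->L: 20 bunches
  B->M: 10 bunches
  B->N: 20 bunches
Optimal cost = €340.
Saving = 500 − 340 = €160.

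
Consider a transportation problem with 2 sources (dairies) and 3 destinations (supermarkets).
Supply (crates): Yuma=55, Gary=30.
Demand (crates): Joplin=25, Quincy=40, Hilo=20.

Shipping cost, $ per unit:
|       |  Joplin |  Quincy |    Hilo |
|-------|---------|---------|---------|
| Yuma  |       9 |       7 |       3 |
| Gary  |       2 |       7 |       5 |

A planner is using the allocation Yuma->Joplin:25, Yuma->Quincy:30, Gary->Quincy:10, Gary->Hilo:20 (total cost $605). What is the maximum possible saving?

215

Current plan cost = 25·9 + 30·7 + 10·7 + 20·5 = $605.
Optimal plan:
  Yuma->Quincy: 35 × $7 = $245
  Yuma->Hilo: 20 × $3 = $60
  Gary->Joplin: 25 × $2 = $50
  Gary->Quincy: 5 × $7 = $35
Optimal cost = $390.
Saving = 605 − 390 = $215.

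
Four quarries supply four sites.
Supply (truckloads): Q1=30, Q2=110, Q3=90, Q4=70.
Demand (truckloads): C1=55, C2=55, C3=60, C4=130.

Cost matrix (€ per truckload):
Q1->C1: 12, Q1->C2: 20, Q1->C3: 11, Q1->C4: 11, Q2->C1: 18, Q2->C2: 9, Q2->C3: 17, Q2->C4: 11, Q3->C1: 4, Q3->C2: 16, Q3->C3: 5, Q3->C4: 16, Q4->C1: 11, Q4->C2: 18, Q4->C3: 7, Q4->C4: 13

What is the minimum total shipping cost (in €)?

2585

A cheapest plan:
  Q1->C4: 30 × €11 = €330
  Q2->C2: 55 × €9 = €495
  Q2->C4: 55 × €11 = €605
  Q3->C1: 55 × €4 = €220
  Q3->C3: 35 × €5 = €175
  Q4->C3: 25 × €7 = €175
  Q4->C4: 45 × €13 = €585
Total = 330 + 495 + 605 + 220 + 175 + 175 + 585 = €2585.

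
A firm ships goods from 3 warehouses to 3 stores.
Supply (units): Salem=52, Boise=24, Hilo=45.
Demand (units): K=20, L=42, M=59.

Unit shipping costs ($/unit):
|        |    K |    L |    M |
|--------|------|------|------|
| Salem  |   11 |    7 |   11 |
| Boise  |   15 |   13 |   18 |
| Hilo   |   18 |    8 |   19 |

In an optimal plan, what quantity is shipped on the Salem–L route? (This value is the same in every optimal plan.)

0

The minimum-cost plan:
  Salem–M: 52 × $11 = $572
  Boise–K: 20 × $15 = $300
  Boise–M: 4 × $18 = $72
  Hilo–L: 42 × $8 = $336
  Hilo–M: 3 × $19 = $57
Total cost = $1337.
The route Salem→L is not used.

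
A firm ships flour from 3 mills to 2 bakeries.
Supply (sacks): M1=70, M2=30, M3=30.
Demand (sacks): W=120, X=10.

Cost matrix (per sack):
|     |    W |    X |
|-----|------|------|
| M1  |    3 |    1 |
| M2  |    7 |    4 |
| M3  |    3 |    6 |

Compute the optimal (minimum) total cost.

480

An optimal shipping plan:
  M1 to W: 70 × 3 = 210
  M2 to W: 20 × 7 = 140
  M2 to X: 10 × 4 = 40
  M3 to W: 30 × 3 = 90
Total = 210 + 140 + 40 + 90 = 480.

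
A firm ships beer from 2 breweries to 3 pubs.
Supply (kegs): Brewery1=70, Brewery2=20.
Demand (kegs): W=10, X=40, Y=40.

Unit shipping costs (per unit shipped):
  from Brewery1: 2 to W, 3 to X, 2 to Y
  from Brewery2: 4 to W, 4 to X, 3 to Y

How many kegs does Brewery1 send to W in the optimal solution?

10

The minimum-cost plan:
  Brewery1→W: 10 kegs
  Brewery1→X: 40 kegs
  Brewery1→Y: 20 kegs
  Brewery2→Y: 20 kegs
Total cost = 240.
So Brewery1→W carries 10 kegs.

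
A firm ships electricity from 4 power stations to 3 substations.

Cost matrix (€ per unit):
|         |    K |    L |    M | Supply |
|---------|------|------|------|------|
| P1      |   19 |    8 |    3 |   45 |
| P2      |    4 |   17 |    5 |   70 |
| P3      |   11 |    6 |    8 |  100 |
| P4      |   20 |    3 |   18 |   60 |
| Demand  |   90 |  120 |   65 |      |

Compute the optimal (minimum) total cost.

1335

A cheapest plan:
  P1 to M: 45 × €3 = €135
  P2 to K: 70 × €4 = €280
  P3 to K: 20 × €11 = €220
  P3 to L: 60 × €6 = €360
  P3 to M: 20 × €8 = €160
  P4 to L: 60 × €3 = €180
Total = 135 + 280 + 220 + 360 + 160 + 180 = €1335.
(Supply check: P1 ships 45; P2 ships 70; P3 ships 100; P4 ships 60.)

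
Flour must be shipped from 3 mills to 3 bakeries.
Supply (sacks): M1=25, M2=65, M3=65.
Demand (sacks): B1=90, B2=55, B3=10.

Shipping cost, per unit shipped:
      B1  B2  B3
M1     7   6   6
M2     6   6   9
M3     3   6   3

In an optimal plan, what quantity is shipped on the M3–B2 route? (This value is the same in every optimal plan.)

The minimum-cost plan:
  M1->B2: 25 sacks
  M2->B1: 35 sacks
  M2->B2: 30 sacks
  M3->B1: 55 sacks
  M3->B3: 10 sacks
Total cost = 735.
The route M3→B2 is not used.

0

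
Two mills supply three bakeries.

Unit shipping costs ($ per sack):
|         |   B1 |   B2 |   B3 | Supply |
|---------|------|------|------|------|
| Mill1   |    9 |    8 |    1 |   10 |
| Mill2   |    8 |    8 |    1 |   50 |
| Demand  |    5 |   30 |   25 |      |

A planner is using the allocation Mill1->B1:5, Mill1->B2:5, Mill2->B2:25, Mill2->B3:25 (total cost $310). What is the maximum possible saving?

5

Current plan cost = 5·9 + 5·8 + 25·8 + 25·1 = $310.
Optimal plan:
  Mill1–B2: 10 × $8 = $80
  Mill2–B1: 5 × $8 = $40
  Mill2–B2: 20 × $8 = $160
  Mill2–B3: 25 × $1 = $25
Optimal cost = $305.
Saving = 310 − 305 = $5.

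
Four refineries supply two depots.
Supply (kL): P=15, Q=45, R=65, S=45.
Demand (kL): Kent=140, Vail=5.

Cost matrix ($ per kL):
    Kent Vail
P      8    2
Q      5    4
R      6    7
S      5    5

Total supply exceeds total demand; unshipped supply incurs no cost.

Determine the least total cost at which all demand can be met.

760

One minimum-cost allocation:
  P–Vail: 5 kL
  Q–Kent: 45 kL
  R–Kent: 50 kL
  S–Kent: 45 kL
Total cost = $760.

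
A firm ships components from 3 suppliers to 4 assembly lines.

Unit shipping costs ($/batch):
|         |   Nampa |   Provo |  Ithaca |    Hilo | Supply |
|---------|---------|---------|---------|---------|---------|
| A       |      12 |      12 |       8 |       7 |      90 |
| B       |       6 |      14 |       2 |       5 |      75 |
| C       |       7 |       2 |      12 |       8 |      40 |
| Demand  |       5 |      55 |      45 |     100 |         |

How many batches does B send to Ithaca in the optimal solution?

The minimum-cost plan:
  A→Provo: 15 batches
  A→Hilo: 75 batches
  B→Nampa: 5 batches
  B→Ithaca: 45 batches
  B→Hilo: 25 batches
  C→Provo: 40 batches
Total cost = $1030.
So B→Ithaca carries 45 batches.

45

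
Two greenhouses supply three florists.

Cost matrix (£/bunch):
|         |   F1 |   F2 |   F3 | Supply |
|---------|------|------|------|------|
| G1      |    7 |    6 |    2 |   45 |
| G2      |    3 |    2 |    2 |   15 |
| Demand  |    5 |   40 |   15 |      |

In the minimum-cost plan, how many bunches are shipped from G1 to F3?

15

The minimum-cost plan:
  G1→F1: 5 × £7 = £35
  G1→F2: 25 × £6 = £150
  G1→F3: 15 × £2 = £30
  G2→F2: 15 × £2 = £30
Total cost = £245.
So G1→F3 carries 15 bunches.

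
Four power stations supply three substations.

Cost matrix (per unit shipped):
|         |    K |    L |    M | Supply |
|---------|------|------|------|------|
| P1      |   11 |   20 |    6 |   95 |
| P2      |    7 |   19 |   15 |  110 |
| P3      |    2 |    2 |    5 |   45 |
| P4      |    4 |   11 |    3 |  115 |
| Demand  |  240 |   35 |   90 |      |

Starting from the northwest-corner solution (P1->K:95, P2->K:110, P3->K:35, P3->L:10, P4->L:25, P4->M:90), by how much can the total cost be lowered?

535

Current plan cost = 95·11 + 110·7 + 35·2 + 10·2 + 25·11 + 90·3 = 2450.
Optimal plan:
  P1->K: 5 × 11 = 55
  P1->M: 90 × 6 = 540
  P2->K: 110 × 7 = 770
  P3->K: 10 × 2 = 20
  P3->L: 35 × 2 = 70
  P4->K: 115 × 4 = 460
Optimal cost = 1915.
Saving = 2450 − 1915 = 535.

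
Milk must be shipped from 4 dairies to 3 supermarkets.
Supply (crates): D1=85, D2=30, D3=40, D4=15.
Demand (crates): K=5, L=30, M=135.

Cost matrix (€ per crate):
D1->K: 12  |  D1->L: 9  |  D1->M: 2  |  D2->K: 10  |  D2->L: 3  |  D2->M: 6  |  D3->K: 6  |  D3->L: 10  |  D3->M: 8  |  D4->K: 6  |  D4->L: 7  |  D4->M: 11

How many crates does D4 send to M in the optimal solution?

0

Optimal shipments:
  D1–M: 85 × €2 = €170
  D2–L: 20 × €3 = €60
  D2–M: 10 × €6 = €60
  D3–M: 40 × €8 = €320
  D4–K: 5 × €6 = €30
  D4–L: 10 × €7 = €70
Total cost = €710.
The route D4→M is not used.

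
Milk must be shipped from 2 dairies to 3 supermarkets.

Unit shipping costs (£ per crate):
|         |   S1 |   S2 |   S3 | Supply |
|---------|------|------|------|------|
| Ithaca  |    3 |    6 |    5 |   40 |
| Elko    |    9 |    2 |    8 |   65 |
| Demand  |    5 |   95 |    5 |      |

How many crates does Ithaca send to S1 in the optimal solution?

5

Solving gives:
  Ithaca to S1: 5 × £3 = £15
  Ithaca to S2: 30 × £6 = £180
  Ithaca to S3: 5 × £5 = £25
  Elko to S2: 65 × £2 = £130
Total cost = £350.
So Ithaca→S1 carries 5 crates.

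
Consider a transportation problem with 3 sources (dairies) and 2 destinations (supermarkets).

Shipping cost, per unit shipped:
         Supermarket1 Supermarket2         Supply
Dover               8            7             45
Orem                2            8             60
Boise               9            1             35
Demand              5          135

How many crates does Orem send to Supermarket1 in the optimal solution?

5

Optimal shipments:
  Dover→Supermarket2: 45 × 7 = 315
  Orem→Supermarket1: 5 × 2 = 10
  Orem→Supermarket2: 55 × 8 = 440
  Boise→Supermarket2: 35 × 1 = 35
Total cost = 800.
So Orem→Supermarket1 carries 5 crates.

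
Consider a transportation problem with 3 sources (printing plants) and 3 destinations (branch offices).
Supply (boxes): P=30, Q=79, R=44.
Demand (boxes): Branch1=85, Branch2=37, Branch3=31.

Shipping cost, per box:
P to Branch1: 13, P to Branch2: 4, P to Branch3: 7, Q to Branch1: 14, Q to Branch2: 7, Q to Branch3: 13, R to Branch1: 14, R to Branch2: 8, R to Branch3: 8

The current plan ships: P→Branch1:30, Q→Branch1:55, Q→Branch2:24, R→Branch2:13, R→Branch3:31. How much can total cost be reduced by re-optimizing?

Current plan cost = 30·13 + 55·14 + 24·7 + 13·8 + 31·8 = 1680.
Optimal plan:
  P–Branch2: 30 × 4 = 120
  Q–Branch1: 72 × 14 = 1008
  Q–Branch2: 7 × 7 = 49
  R–Branch1: 13 × 14 = 182
  R–Branch3: 31 × 8 = 248
Optimal cost = 1607.
Saving = 1680 − 1607 = 73.

73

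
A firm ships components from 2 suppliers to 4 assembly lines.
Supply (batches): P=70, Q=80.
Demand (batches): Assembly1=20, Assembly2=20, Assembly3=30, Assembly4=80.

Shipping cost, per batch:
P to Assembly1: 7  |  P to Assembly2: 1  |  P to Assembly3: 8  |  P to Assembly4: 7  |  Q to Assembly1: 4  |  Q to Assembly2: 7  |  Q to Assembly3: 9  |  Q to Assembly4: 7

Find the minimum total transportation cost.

900

Optimal allocation:
  P–Assembly2: 20 batches
  P–Assembly3: 30 batches
  P–Assembly4: 20 batches
  Q–Assembly1: 20 batches
  Q–Assembly4: 60 batches
Total cost = 900.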